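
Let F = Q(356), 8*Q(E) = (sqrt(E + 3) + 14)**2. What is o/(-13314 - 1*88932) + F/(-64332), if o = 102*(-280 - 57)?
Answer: 979668823/2923417632 - 7*sqrt(359)/128664 ≈ 0.33408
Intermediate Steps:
Q(E) = (14 + sqrt(3 + E))**2/8 (Q(E) = (sqrt(E + 3) + 14)**2/8 = (sqrt(3 + E) + 14)**2/8 = (14 + sqrt(3 + E))**2/8)
F = (14 + sqrt(359))**2/8 (F = (14 + sqrt(3 + 356))**2/8 = (14 + sqrt(359))**2/8 ≈ 135.69)
o = -34374 (o = 102*(-337) = -34374)
o/(-13314 - 1*88932) + F/(-64332) = -34374/(-13314 - 1*88932) + ((14 + sqrt(359))**2/8)/(-64332) = -34374/(-13314 - 88932) + ((14 + sqrt(359))**2/8)*(-1/64332) = -34374/(-102246) - (14 + sqrt(359))**2/514656 = -34374*(-1/102246) - (14 + sqrt(359))**2/514656 = 5729/17041 - (14 + sqrt(359))**2/514656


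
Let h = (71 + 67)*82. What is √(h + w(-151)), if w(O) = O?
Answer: √11165 ≈ 105.66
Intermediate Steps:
h = 11316 (h = 138*82 = 11316)
√(h + w(-151)) = √(11316 - 151) = √11165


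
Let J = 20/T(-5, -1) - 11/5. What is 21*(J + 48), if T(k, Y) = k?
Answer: 4389/5 ≈ 877.80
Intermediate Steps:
J = -31/5 (J = 20/(-5) - 11/5 = 20*(-1/5) - 11*1/5 = -4 - 11/5 = -31/5 ≈ -6.2000)
21*(J + 48) = 21*(-31/5 + 48) = 21*(209/5) = 4389/5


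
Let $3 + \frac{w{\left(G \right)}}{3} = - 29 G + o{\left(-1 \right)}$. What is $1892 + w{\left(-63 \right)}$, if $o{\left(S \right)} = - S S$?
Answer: $7361$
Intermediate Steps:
$o{\left(S \right)} = - S^{2}$
$w{\left(G \right)} = -12 - 87 G$ ($w{\left(G \right)} = -9 + 3 \left(- 29 G - \left(-1\right)^{2}\right) = -9 + 3 \left(- 29 G - 1\right) = -9 + 3 \left(-1 - 29 G\right) = -9 - \left(3 + 87 G\right) = -12 - 87 G$)
$1892 + w{\left(-63 \right)} = 1892 - -5469 = 1892 + \left(-12 + 5481\right) = 1892 + 5469 = 7361$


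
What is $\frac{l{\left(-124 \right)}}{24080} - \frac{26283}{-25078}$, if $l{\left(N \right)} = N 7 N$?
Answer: $\frac{29750803}{5391770} \approx 5.5178$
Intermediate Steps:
$l{\left(N \right)} = 7 N^{2}$ ($l{\left(N \right)} = 7 N N = 7 N^{2}$)
$\frac{l{\left(-124 \right)}}{24080} - \frac{26283}{-25078} = \frac{7 \left(-124\right)^{2}}{24080} - \frac{26283}{-25078} = 7 \cdot 15376 \cdot \frac{1}{24080} - - \frac{26283}{25078} = 107632 \cdot \frac{1}{24080} + \frac{26283}{25078} = \frac{961}{215} + \frac{26283}{25078} = \frac{29750803}{5391770}$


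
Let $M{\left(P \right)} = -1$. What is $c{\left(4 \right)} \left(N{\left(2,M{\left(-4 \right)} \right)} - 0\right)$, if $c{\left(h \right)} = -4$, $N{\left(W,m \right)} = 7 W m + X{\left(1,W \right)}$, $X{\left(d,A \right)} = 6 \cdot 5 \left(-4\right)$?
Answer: $536$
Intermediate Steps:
$X{\left(d,A \right)} = -120$ ($X{\left(d,A \right)} = 30 \left(-4\right) = -120$)
$N{\left(W,m \right)} = -120 + 7 W m$ ($N{\left(W,m \right)} = 7 W m - 120 = -120 + 7 W m$)
$c{\left(4 \right)} \left(N{\left(2,M{\left(-4 \right)} \right)} - 0\right) = - 4 \left(\left(-120 + 7 \cdot 2 \left(-1\right)\right) - 0\right) = - 4 \left(\left(-120 - 14\right) + 0\right) = - 4 \left(-134 + 0\right) = \left(-4\right) \left(-134\right) = 536$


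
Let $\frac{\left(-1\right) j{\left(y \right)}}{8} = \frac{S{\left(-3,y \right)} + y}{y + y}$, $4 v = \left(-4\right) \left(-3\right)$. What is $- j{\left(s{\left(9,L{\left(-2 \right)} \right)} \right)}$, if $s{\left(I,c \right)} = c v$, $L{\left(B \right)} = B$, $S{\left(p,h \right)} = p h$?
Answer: $-8$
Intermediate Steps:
$v = 3$ ($v = \frac{\left(-4\right) \left(-3\right)}{4} = \frac{1}{4} \cdot 12 = 3$)
$S{\left(p,h \right)} = h p$
$s{\left(I,c \right)} = 3 c$ ($s{\left(I,c \right)} = c 3 = 3 c$)
$j{\left(y \right)} = 8$ ($j{\left(y \right)} = - 8 \frac{y \left(-3\right) + y}{y + y} = - 8 \frac{- 3 y + y}{2 y} = - 8 - 2 y \frac{1}{2 y} = \left(-8\right) \left(-1\right) = 8$)
$- j{\left(s{\left(9,L{\left(-2 \right)} \right)} \right)} = \left(-1\right) 8 = -8$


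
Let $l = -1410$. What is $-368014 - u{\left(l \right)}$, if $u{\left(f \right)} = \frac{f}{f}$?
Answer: $-368015$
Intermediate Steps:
$u{\left(f \right)} = 1$
$-368014 - u{\left(l \right)} = -368014 - 1 = -368015$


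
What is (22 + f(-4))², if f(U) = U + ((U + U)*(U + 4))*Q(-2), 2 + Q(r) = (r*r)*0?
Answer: 324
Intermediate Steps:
Q(r) = -2 (Q(r) = -2 + (r*r)*0 = -2 + r²*0 = -2 + 0 = -2)
f(U) = U - 4*U*(4 + U) (f(U) = U + ((U + U)*(U + 4))*(-2) = U + ((2*U)*(4 + U))*(-2) = U + (2*U*(4 + U))*(-2) = U - 4*U*(4 + U))
(22 + f(-4))² = (22 - 4*(-15 - 4*(-4)))² = (22 - 4*(-15 + 16))² = (22 - 4*1)² = (22 - 4)² = 18² = 324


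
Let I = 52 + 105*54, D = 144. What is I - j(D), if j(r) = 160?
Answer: 5562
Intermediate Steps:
I = 5722 (I = 52 + 5670 = 5722)
I - j(D) = 5722 - 1*160 = 5722 - 160 = 5562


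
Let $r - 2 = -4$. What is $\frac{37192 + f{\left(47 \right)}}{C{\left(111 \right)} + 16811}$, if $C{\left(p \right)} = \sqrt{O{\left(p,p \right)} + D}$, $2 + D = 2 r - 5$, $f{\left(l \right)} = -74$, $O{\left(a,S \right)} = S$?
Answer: $\frac{37118}{16821} \approx 2.2066$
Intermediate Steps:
$r = -2$ ($r = 2 - 4 = -2$)
$D = -11$ ($D = -2 + \left(2 \left(-2\right) - 5\right) = -2 - 9 = -11$)
$C{\left(p \right)} = \sqrt{-11 + p}$ ($C{\left(p \right)} = \sqrt{p - 11} = \sqrt{-11 + p}$)
$\frac{37192 + f{\left(47 \right)}}{C{\left(111 \right)} + 16811} = \frac{37192 - 74}{\sqrt{-11 + 111} + 16811} = \frac{37118}{\sqrt{100} + 16811} = \frac{37118}{10 + 16811} = \frac{37118}{16821}$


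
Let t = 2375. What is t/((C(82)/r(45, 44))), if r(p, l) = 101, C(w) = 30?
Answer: 47975/6 ≈ 7995.8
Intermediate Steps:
t/((C(82)/r(45, 44))) = 2375/((30/101)) = 2375/((30*(1/101))) = 2375/(30/101) = 2375*(101/30) = 47975/6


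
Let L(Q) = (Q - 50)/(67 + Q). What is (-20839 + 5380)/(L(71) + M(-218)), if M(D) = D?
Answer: 711114/10021 ≈ 70.962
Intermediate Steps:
L(Q) = (-50 + Q)/(67 + Q)
(-20839 + 5380)/(L(71) + M(-218)) = (-20839 + 5380)/((-50 + 71)/(67 + 71) - 218) = -15459/(21/138 - 218) = -15459/((1/138)*21 - 218) = -15459/(7/46 - 218) = -15459/(-10021/46) = -15459*(-46/10021) = 711114/10021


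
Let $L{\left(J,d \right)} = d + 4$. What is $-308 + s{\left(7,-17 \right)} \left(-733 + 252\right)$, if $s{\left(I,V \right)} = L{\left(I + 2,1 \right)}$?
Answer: $-2713$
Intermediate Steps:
$L{\left(J,d \right)} = 4 + d$
$s{\left(I,V \right)} = 5$ ($s{\left(I,V \right)} = 4 + 1 = 5$)
$-308 + s{\left(7,-17 \right)} \left(-733 + 252\right) = -308 + 5 \left(-733 + 252\right) = -308 + 5 \left(-481\right) = -308 - 2405 = -2713$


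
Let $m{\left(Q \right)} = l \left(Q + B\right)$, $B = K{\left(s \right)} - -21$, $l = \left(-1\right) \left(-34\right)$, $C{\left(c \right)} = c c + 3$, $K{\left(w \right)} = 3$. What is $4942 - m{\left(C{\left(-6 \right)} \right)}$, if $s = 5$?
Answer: $2800$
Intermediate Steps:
$C{\left(c \right)} = 3 + c^{2}$ ($C{\left(c \right)} = c^{2} + 3 = 3 + c^{2}$)
$l = 34$
$B = 24$ ($B = 3 - -21 = 3 + 21 = 24$)
$m{\left(Q \right)} = 816 + 34 Q$ ($m{\left(Q \right)} = 34 \left(Q + 24\right) = 34 \left(24 + Q\right) = 816 + 34 Q$)
$4942 - m{\left(C{\left(-6 \right)} \right)} = 4942 - \left(816 + 34 \left(3 + \left(-6\right)^{2}\right)\right) = 4942 - \left(816 + 34 \left(3 + 36\right)\right) = 4942 - \left(816 + 34 \cdot 39\right) = 4942 - \left(816 + 1326\right) = 4942 - 2142 = 2800$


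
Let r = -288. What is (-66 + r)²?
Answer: 125316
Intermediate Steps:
(-66 + r)² = (-66 - 288)² = (-354)² = 125316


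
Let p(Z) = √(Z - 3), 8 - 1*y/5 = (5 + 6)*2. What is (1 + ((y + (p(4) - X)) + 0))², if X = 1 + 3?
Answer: 5184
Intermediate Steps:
X = 4
y = -70 (y = 40 - 5*(5 + 6)*2 = 40 - 55*2 = 40 - 5*22 = 40 - 110 = -70)
p(Z) = √(-3 + Z)
(1 + ((y + (p(4) - X)) + 0))² = (1 + ((-70 + (√(-3 + 4) - 1*4)) + 0))² = (1 + ((-70 + (√1 - 4)) + 0))² = (1 + ((-70 + (1 - 4)) + 0))² = (1 + ((-70 - 3) + 0))² = (1 + (-73 + 0))² = (1 - 73)² = (-72)² = 5184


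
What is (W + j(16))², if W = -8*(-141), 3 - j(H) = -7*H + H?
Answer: 1505529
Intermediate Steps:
j(H) = 3 + 6*H (j(H) = 3 - (-7*H + H) = 3 - (-6)*H = 3 + 6*H)
W = 1128
(W + j(16))² = (1128 + (3 + 6*16))² = (1128 + (3 + 96))² = (1128 + 99)² = 1227² = 1505529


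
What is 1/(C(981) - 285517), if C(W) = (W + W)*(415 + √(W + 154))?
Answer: 528713/275168317429 - 1962*√1135/275168317429 ≈ 1.6812e-6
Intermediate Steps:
C(W) = 2*W*(415 + √(154 + W)) (C(W) = (2*W)*(415 + √(154 + W)) = 2*W*(415 + √(154 + W)))
1/(C(981) - 285517) = 1/(2*981*(415 + √(154 + 981)) - 285517) = 1/(2*981*(415 + √1135) - 285517) = 1/((814230 + 1962*√1135) - 285517) = 1/(528713 + 1962*√1135)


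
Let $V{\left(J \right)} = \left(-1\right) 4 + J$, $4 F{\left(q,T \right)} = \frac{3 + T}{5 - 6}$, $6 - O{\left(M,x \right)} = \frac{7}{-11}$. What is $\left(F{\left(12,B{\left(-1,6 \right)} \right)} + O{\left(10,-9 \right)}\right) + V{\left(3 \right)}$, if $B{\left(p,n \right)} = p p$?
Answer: $\frac{51}{11} \approx 4.6364$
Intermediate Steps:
$B{\left(p,n \right)} = p^{2}$
$O{\left(M,x \right)} = \frac{73}{11}$ ($O{\left(M,x \right)} = 6 - \frac{7}{-11} = 6 - 7 \left(- \frac{1}{11}\right) = 6 - - \frac{7}{11} = 6 + \frac{7}{11} = \frac{73}{11}$)
$F{\left(q,T \right)} = - \frac{3}{4} - \frac{T}{4}$ ($F{\left(q,T \right)} = \frac{\left(3 + T\right) \frac{1}{5 - 6}}{4} = \frac{\left(3 + T\right) \frac{1}{-1}}{4} = \frac{\left(3 + T\right) \left(-1\right)}{4} = \frac{-3 - T}{4} = - \frac{3}{4} - \frac{T}{4}$)
$V{\left(J \right)} = -4 + J$
$\left(F{\left(12,B{\left(-1,6 \right)} \right)} + O{\left(10,-9 \right)}\right) + V{\left(3 \right)} = \left(\left(- \frac{3}{4} - \frac{\left(-1\right)^{2}}{4}\right) + \frac{73}{11}\right) + \left(-4 + 3\right) = \left(\left(- \frac{3}{4} - \frac{1}{4}\right) + \frac{73}{11}\right) - 1 = \left(-1 + \frac{73}{11}\right) - 1 = \frac{62}{11} - 1 = \frac{51}{11}$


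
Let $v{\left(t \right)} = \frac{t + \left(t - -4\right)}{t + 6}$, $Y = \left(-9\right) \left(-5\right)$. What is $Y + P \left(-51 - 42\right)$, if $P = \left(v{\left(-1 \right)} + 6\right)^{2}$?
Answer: $- \frac{94107}{25} \approx -3764.3$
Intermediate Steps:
$Y = 45$
$v{\left(t \right)} = \frac{4 + 2 t}{6 + t}$ ($v{\left(t \right)} = \frac{t + \left(t + 4\right)}{6 + t} = \frac{t + \left(4 + t\right)}{6 + t} = \frac{4 + 2 t}{6 + t}$)
$P = \frac{1024}{25}$ ($P = \left(\frac{2 \left(2 - 1\right)}{6 - 1} + 6\right)^{2} = \left(2 \cdot \frac{1}{5} \cdot 1 + 6\right)^{2} = \left(\frac{2}{5} + 6\right)^{2} = \left(\frac{32}{5}\right)^{2} = \frac{1024}{25} \approx 40.96$)
$Y + P \left(-51 - 42\right) = 45 + \frac{1024 \left(-51 - 42\right)}{25} = 45 + \frac{1024}{25} \left(-93\right) = 45 - \frac{95232}{25} = - \frac{94107}{25}$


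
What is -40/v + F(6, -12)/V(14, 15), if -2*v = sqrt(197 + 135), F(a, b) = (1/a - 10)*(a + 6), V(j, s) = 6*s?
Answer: -59/45 + 40*sqrt(83)/83 ≈ 3.0795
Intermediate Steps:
F(a, b) = (-10 + 1/a)*(6 + a)
v = -sqrt(83) (v = -sqrt(197 + 135)/2 = -sqrt(83) ≈ -9.1104)
-40/v + F(6, -12)/V(14, 15) = -40*(-sqrt(83)/83) + (-59 - 10*6 + 6/6)/((6*15)) = -(-40)*sqrt(83)/83 + (-59 - 60 + 6*(1/6))/90 = 40*sqrt(83)/83 + (-59 - 60 + 1)*(1/90) = 40*sqrt(83)/83 - 118*1/90 = 40*sqrt(83)/83 - 59/45 = -59/45 + 40*sqrt(83)/83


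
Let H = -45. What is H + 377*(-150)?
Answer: -56595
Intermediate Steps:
H + 377*(-150) = -45 + 377*(-150) = -45 - 56550 = -56595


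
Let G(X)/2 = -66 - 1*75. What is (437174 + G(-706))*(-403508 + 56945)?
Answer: -151410602196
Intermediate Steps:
G(X) = -282 (G(X) = 2*(-66 - 1*75) = 2*(-66 - 75) = 2*(-141) = -282)
(437174 + G(-706))*(-403508 + 56945) = (437174 - 282)*(-403508 + 56945) = 436892*(-346563) = -151410602196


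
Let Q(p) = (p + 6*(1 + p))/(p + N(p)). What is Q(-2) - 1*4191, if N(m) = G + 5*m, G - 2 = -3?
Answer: -54475/13 ≈ -4190.4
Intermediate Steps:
G = -1 (G = 2 - 3 = -1)
N(m) = -1 + 5*m
Q(p) = (6 + 7*p)/(-1 + 6*p) (Q(p) = (p + 6*(1 + p))/(p + (-1 + 5*p)) = (p + (6 + 6*p))/(-1 + 6*p) = (6 + 7*p)/(-1 + 6*p))
Q(-2) - 1*4191 = (6 + 7*(-2))/(-1 + 6*(-2)) - 1*4191 = (6 - 14)/(-1 - 12) - 4191 = -8/(-13) - 4191 = -1/13*(-8) - 4191 = 8/13 - 4191 = -54475/13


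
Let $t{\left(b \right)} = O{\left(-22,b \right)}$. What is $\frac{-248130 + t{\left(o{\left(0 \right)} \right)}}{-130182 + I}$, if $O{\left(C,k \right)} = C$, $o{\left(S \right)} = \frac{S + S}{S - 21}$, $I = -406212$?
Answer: $\frac{124076}{268197} \approx 0.46263$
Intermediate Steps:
$o{\left(S \right)} = \frac{2 S}{-21 + S}$
$t{\left(b \right)} = -22$
$\frac{-248130 + t{\left(o{\left(0 \right)} \right)}}{-130182 + I} = \frac{-248130 - 22}{-130182 - 406212} = - \frac{248152}{-536394} = \left(-248152\right) \left(- \frac{1}{536394}\right) = \frac{124076}{268197}$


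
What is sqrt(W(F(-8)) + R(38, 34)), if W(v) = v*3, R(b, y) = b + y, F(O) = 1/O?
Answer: sqrt(1146)/4 ≈ 8.4632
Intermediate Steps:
W(v) = 3*v
sqrt(W(F(-8)) + R(38, 34)) = sqrt(3/(-8) + (38 + 34)) = sqrt(3*(-1/8) + 72) = sqrt(-3/8 + 72) = sqrt(573/8) = sqrt(1146)/4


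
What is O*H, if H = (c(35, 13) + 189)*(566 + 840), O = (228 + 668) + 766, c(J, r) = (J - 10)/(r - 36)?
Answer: 10099528584/23 ≈ 4.3911e+8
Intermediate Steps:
c(J, r) = (-10 + J)/(-36 + r)
O = 1662 (O = 896 + 766 = 1662)
H = 6076732/23 (H = ((-10 + 35)/(-36 + 13) + 189)*(566 + 840) = (25/(-23) + 189)*1406 = (-1/23*25 + 189)*1406 = (-25/23 + 189)*1406 = (4322/23)*1406 = 6076732/23 ≈ 2.6421e+5)
O*H = 1662*(6076732/23) = 10099528584/23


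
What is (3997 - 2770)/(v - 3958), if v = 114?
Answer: -1227/3844 ≈ -0.31920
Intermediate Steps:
(3997 - 2770)/(v - 3958) = (3997 - 2770)/(114 - 3958) = 1227/(-3844) = 1227*(-1/3844) = -1227/3844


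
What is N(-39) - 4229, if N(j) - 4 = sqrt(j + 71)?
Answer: -4225 + 4*sqrt(2) ≈ -4219.3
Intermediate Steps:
N(j) = 4 + sqrt(71 + j) (N(j) = 4 + sqrt(j + 71) = 4 + sqrt(71 + j))
N(-39) - 4229 = (4 + sqrt(71 - 39)) - 4229 = (4 + sqrt(32)) - 4229 = (4 + 4*sqrt(2)) - 4229 = -4225 + 4*sqrt(2)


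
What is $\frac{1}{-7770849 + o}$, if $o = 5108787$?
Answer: $- \frac{1}{2662062} \approx -3.7565 \cdot 10^{-7}$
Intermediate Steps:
$\frac{1}{-7770849 + o} = \frac{1}{-7770849 + 5108787} = \frac{1}{-2662062} = - \frac{1}{2662062}$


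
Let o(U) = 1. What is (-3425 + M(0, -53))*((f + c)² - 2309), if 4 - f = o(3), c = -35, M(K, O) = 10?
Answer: 4388275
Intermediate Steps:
f = 3 (f = 4 - 1*1 = 4 - 1 = 3)
(-3425 + M(0, -53))*((f + c)² - 2309) = (-3425 + 10)*((3 - 35)² - 2309) = -3415*((-32)² - 2309) = -3415*(1024 - 2309) = -3415*(-1285) = 4388275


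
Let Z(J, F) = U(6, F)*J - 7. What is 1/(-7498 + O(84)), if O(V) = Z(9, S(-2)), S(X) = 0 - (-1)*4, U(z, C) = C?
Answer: -1/7469 ≈ -0.00013389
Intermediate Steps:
S(X) = 4 (S(X) = 0 - 1*(-4) = 0 + 4 = 4)
Z(J, F) = -7 + F*J (Z(J, F) = F*J - 7 = -7 + F*J)
O(V) = 29 (O(V) = -7 + 4*9 = -7 + 36 = 29)
1/(-7498 + O(84)) = 1/(-7498 + 29) = 1/(-7469) = -1/7469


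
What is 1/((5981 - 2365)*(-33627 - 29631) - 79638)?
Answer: -1/228820566 ≈ -4.3702e-9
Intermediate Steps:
1/((5981 - 2365)*(-33627 - 29631) - 79638) = 1/(3616*(-63258) - 79638) = 1/(-228740928 - 79638) = 1/(-228820566) = -1/228820566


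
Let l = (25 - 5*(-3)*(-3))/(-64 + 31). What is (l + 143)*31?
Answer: 146909/33 ≈ 4451.8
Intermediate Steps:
l = 20/33 (l = (25 + 15*(-3))/(-33) = (25 - 45)*(-1/33) = -20*(-1/33) = 20/33 ≈ 0.60606)
(l + 143)*31 = (20/33 + 143)*31 = (4739/33)*31 = 146909/33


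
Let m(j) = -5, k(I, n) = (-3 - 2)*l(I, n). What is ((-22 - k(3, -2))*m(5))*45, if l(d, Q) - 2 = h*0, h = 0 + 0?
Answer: 2700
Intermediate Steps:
h = 0
l(d, Q) = 2 (l(d, Q) = 2 + 0*0 = 2 + 0 = 2)
k(I, n) = -10 (k(I, n) = (-3 - 2)*2 = -5*2 = -10)
((-22 - k(3, -2))*m(5))*45 = ((-22 - 1*(-10))*(-5))*45 = ((-22 + 10)*(-5))*45 = -12*(-5)*45 = 60*45 = 2700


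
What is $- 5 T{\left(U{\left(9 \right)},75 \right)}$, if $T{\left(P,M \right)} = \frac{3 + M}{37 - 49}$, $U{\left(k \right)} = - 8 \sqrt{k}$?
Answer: $\frac{65}{2} \approx 32.5$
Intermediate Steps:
$T{\left(P,M \right)} = - \frac{1}{4} - \frac{M}{12}$ ($T{\left(P,M \right)} = \frac{3 + M}{-12} = \left(3 + M\right) \left(- \frac{1}{12}\right) = - \frac{1}{4} - \frac{M}{12}$)
$- 5 T{\left(U{\left(9 \right)},75 \right)} = - 5 \left(- \frac{1}{4} - \frac{25}{4}\right) = \left(-5\right) \left(- \frac{13}{2}\right) = \frac{65}{2}$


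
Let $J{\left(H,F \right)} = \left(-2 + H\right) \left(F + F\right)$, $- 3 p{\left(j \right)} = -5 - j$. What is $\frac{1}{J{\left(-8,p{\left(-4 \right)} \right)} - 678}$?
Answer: $- \frac{3}{2054} \approx -0.0014606$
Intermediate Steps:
$p{\left(j \right)} = \frac{5}{3} + \frac{j}{3}$ ($p{\left(j \right)} = - \frac{-5 - j}{3} = \frac{5}{3} + \frac{j}{3}$)
$J{\left(H,F \right)} = 2 F \left(-2 + H\right)$ ($J{\left(H,F \right)} = \left(-2 + H\right) 2 F = 2 F \left(-2 + H\right)$)
$\frac{1}{J{\left(-8,p{\left(-4 \right)} \right)} - 678} = \frac{1}{2 \left(\frac{5}{3} + \frac{1}{3} \left(-4\right)\right) \left(-2 - 8\right) - 678} = \frac{1}{2 \left(\frac{5}{3} - \frac{4}{3}\right) \left(-10\right) - 678} = \frac{1}{2 \cdot \frac{1}{3} \left(-10\right) - 678} = \frac{1}{- \frac{20}{3} - 678} = \frac{1}{- \frac{2054}{3}} = - \frac{3}{2054}$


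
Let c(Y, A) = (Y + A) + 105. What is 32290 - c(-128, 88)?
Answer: 32225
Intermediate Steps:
c(Y, A) = 105 + A + Y (c(Y, A) = (A + Y) + 105 = 105 + A + Y)
32290 - c(-128, 88) = 32290 - (105 + 88 - 128) = 32290 - 1*65 = 32290 - 65 = 32225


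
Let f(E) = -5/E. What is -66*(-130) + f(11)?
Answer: 94375/11 ≈ 8579.5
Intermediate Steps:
-66*(-130) + f(11) = -66*(-130) - 5/11 = 8580 - 5*1/11 = 8580 - 5/11 = 94375/11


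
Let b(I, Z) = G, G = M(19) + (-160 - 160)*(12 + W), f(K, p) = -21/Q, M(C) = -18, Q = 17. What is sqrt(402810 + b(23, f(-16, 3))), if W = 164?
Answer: 2*sqrt(86618) ≈ 588.62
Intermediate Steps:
f(K, p) = -21/17
G = -56338 (G = -18 + (-160 - 160)*(12 + 164) = -18 - 320*176 = -18 - 56320 = -56338)
b(I, Z) = -56338
sqrt(402810 + b(23, f(-16, 3))) = sqrt(402810 - 56338) = sqrt(346472) = 2*sqrt(86618)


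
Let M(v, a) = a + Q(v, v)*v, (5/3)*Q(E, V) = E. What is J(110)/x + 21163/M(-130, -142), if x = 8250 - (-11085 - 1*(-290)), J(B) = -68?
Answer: 402369471/190411910 ≈ 2.1132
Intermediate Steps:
Q(E, V) = 3*E/5
x = 19045 (x = 8250 - (-11085 + 290) = 8250 - 1*(-10795) = 8250 + 10795 = 19045)
M(v, a) = a + 3*v**2/5 (M(v, a) = a + (3*v/5)*v = a + 3*v**2/5)
J(110)/x + 21163/M(-130, -142) = -68/19045 + 21163/(-142 + (3/5)*(-130)**2) = -68*1/19045 + 21163/(-142 + (3/5)*16900) = -68/19045 + 21163/(-142 + 10140) = -68/19045 + 21163/9998 = 402369471/190411910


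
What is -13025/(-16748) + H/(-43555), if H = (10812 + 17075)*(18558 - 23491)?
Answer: 2304532234983/729459140 ≈ 3159.2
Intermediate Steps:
H = -137566571 (H = 27887*(-4933) = -137566571)
-13025/(-16748) + H/(-43555) = -13025/(-16748) - 137566571/(-43555) = -13025*(-1/16748) - 137566571*(-1/43555) = 13025/16748 + 137566571/43555 = 2304532234983/729459140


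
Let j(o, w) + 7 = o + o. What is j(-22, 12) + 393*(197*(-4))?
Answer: -309735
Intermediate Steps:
j(o, w) = -7 + 2*o (j(o, w) = -7 + (o + o) = -7 + 2*o)
j(-22, 12) + 393*(197*(-4)) = (-7 + 2*(-22)) + 393*(197*(-4)) = (-7 - 44) + 393*(-788) = -51 - 309684 = -309735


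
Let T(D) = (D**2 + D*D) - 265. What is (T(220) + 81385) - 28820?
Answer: 149100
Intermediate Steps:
T(D) = -265 + 2*D**2 (T(D) = (D**2 + D**2) - 265 = 2*D**2 - 265 = -265 + 2*D**2)
(T(220) + 81385) - 28820 = ((-265 + 2*220**2) + 81385) - 28820 = ((-265 + 2*48400) + 81385) - 28820 = ((-265 + 96800) + 81385) - 28820 = (96535 + 81385) - 28820 = 177920 - 28820 = 149100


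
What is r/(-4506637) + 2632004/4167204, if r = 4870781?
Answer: -2109012863944/4695018933237 ≈ -0.44920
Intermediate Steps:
r/(-4506637) + 2632004/4167204 = 4870781/(-4506637) + 2632004/4167204 = 4870781*(-1/4506637) + 2632004*(1/4167204) = -4870781/4506637 + 658001/1041801 = -2109012863944/4695018933237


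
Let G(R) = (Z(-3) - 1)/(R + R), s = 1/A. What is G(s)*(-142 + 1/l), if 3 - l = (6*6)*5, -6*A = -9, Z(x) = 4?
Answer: -75405/236 ≈ -319.51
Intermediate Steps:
A = 3/2 (A = -⅙*(-9) = 3/2 ≈ 1.5000)
s = ⅔ (s = 1/(3/2) = ⅔ ≈ 0.66667)
l = -177 (l = 3 - 6*6*5 = 3 - 36*5 = 3 - 1*180 = 3 - 180 = -177)
G(R) = 3/(2*R) (G(R) = (4 - 1)/(R + R) = 3/((2*R)) = 3*(1/(2*R)) = 3/(2*R))
G(s)*(-142 + 1/l) = (3/(2*(⅔)))*(-142 + 1/(-177)) = ((3/2)*(3/2))*(-142 - 1/177) = (9/4)*(-25135/177) = -75405/236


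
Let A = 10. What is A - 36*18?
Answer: -638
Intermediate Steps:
A - 36*18 = 10 - 36*18 = 10 - 648 = -638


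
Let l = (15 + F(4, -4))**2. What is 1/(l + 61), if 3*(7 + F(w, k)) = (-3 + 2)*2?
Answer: 9/1033 ≈ 0.0087125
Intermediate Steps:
F(w, k) = -23/3 (F(w, k) = -7 + ((-3 + 2)*2)/3 = -7 + (-1*2)/3 = -7 + (1/3)*(-2) = -7 - 2/3 = -23/3)
l = 484/9 (l = (15 - 23/3)**2 = (22/3)**2 = 484/9 ≈ 53.778)
1/(l + 61) = 1/(484/9 + 61) = 1/(1033/9) = 9/1033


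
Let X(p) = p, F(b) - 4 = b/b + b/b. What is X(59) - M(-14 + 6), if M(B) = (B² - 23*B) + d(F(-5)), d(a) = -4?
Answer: -185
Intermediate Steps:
F(b) = 6 (F(b) = 4 + (b/b + b/b) = 4 + (1 + 1) = 4 + 2 = 6)
M(B) = -4 + B² - 23*B (M(B) = (B² - 23*B) - 4 = -4 + B² - 23*B)
X(59) - M(-14 + 6) = 59 - (-4 + (-14 + 6)² - 23*(-14 + 6)) = 59 - (-4 + (-8)² - 23*(-8)) = 59 - (-4 + 64 + 184) = 59 - 1*244 = 59 - 244 = -185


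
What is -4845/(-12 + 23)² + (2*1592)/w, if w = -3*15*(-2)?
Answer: -25393/5445 ≈ -4.6635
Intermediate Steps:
w = 90 (w = -45*(-2) = 90)
-4845/(-12 + 23)² + (2*1592)/w = -4845/(-12 + 23)² + (2*1592)/90 = -4845/(11²) + 3184*(1/90) = -4845/121 + 1592/45 = -25393/5445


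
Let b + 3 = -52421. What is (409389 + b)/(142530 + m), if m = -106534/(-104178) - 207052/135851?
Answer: 2526006685827135/1008587581833259 ≈ 2.5045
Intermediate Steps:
b = -52424 (b = -3 - 52421 = -52424)
m = -3548756411/7076342739 (m = -106534*(-1/104178) - 207052*1/135851 = 53267/52089 - 207052/135851 = -3548756411/7076342739 ≈ -0.50150)
(409389 + b)/(142530 + m) = (409389 - 52424)/(142530 - 3548756411/7076342739) = 356965/(1008587581833259/7076342739) = 356965*(7076342739/1008587581833259) = 2526006685827135/1008587581833259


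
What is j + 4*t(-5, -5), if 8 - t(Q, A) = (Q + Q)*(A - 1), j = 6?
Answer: -202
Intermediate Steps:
t(Q, A) = 8 - 2*Q*(-1 + A) (t(Q, A) = 8 - (Q + Q)*(A - 1) = 8 - 2*Q*(-1 + A))
j + 4*t(-5, -5) = 6 + 4*(8 + 2*(-5) - 2*(-5)*(-5)) = 6 + 4*(8 - 10 - 50) = 6 + 4*(-52) = 6 - 208 = -202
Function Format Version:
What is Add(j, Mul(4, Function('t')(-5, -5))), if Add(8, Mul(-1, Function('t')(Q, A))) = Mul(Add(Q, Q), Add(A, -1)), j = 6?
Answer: -202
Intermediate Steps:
Function('t')(Q, A) = Add(8, Mul(-2, Q, Add(-1, A))) (Function('t')(Q, A) = Add(8, Mul(-1, Mul(Add(Q, Q), Add(A, -1)))) = Add(8, Mul(-1, Mul(Mul(2, Q), Add(-1, A)))) = Add(8, Mul(-1, Mul(2, Q, Add(-1, A)))) = Add(8, Mul(-2, Q, Add(-1, A))))
Add(j, Mul(4, Function('t')(-5, -5))) = Add(6, Mul(4, Add(8, Mul(2, -5), Mul(-2, -5, -5)))) = Add(6, Mul(4, Add(8, -10, -50))) = Add(6, Mul(4, -52)) = Add(6, -208) = -202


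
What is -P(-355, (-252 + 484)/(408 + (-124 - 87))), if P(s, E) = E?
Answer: -232/197 ≈ -1.1777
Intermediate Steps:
-P(-355, (-252 + 484)/(408 + (-124 - 87))) = -(-252 + 484)/(408 + (-124 - 87)) = -232/(408 - 211) = -232/197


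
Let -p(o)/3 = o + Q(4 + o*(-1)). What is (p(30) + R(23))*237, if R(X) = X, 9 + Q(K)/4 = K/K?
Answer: 6873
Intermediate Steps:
Q(K) = -32 (Q(K) = -36 + 4*(K/K) = -36 + 4*1 = -36 + 4 = -32)
p(o) = 96 - 3*o (p(o) = -3*(o - 32) = -3*(-32 + o) = 96 - 3*o)
(p(30) + R(23))*237 = ((96 - 3*30) + 23)*237 = ((96 - 90) + 23)*237 = (6 + 23)*237 = 29*237 = 6873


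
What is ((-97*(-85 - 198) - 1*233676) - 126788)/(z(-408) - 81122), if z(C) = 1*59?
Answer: 333013/81063 ≈ 4.1081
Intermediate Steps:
z(C) = 59
((-97*(-85 - 198) - 1*233676) - 126788)/(z(-408) - 81122) = ((-97*(-85 - 198) - 1*233676) - 126788)/(59 - 81122) = ((-97*(-283) - 233676) - 126788)/(-81063) = ((27451 - 233676) - 126788)*(-1/81063) = (-206225 - 126788)*(-1/81063) = -333013*(-1/81063) = 333013/81063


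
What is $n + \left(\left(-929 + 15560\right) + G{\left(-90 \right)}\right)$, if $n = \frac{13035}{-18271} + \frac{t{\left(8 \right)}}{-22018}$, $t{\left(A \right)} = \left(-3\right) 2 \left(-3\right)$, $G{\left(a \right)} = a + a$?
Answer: $\frac{264237188385}{18285949} \approx 14450.0$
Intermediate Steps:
$G{\left(a \right)} = 2 a$
$t{\left(A \right)} = 18$ ($t{\left(A \right)} = \left(-6\right) \left(-3\right) = 18$)
$n = - \frac{13060614}{18285949}$ ($n = \frac{13035}{-18271} + \frac{18}{-22018} = 13035 \left(- \frac{1}{18271}\right) + 18 \left(- \frac{1}{22018}\right) = - \frac{1185}{1661} - \frac{9}{11009} = - \frac{13060614}{18285949} \approx -0.71424$)
$n + \left(\left(-929 + 15560\right) + G{\left(-90 \right)}\right) = - \frac{13060614}{18285949} + \left(\left(-929 + 15560\right) + 2 \left(-90\right)\right) = - \frac{13060614}{18285949} + \left(14631 - 180\right) = - \frac{13060614}{18285949} + 14451 = \frac{264237188385}{18285949}$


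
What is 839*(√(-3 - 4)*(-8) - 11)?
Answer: -9229 - 6712*I*√7 ≈ -9229.0 - 17758.0*I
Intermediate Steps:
839*(√(-3 - 4)*(-8) - 11) = 839*(√(-7)*(-8) - 11) = 839*((I*√7)*(-8) - 11) = 839*(-8*I*√7 - 11) = 839*(-11 - 8*I*√7) = -9229 - 6712*I*√7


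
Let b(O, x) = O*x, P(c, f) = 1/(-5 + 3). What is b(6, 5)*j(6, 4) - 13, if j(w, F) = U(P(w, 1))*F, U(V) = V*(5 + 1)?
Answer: -373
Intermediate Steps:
P(c, f) = -½ (P(c, f) = 1/(-2) = -½)
U(V) = 6*V (U(V) = V*6 = 6*V)
j(w, F) = -3*F (j(w, F) = (6*(-½))*F = -3*F)
b(6, 5)*j(6, 4) - 13 = (6*5)*(-3*4) - 13 = 30*(-12) - 13 = -360 - 13 = -373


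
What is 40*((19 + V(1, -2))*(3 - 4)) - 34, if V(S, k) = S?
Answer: -834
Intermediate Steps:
40*((19 + V(1, -2))*(3 - 4)) - 34 = 40*((19 + 1)*(3 - 4)) - 34 = 40*(20*(-1)) - 34 = 40*(-20) - 34 = -800 - 34 = -834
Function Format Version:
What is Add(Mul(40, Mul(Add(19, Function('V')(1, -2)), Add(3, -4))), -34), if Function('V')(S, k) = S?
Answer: -834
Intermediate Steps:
Add(Mul(40, Mul(Add(19, Function('V')(1, -2)), Add(3, -4))), -34) = Add(Mul(40, Mul(Add(19, 1), Add(3, -4))), -34) = Add(Mul(40, Mul(20, -1)), -34) = Add(Mul(40, -20), -34) = Add(-800, -34) = -834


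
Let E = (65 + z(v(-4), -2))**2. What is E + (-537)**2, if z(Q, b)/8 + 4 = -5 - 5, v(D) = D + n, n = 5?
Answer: 290578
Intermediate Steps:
v(D) = 5 + D (v(D) = D + 5 = 5 + D)
z(Q, b) = -112 (z(Q, b) = -32 + 8*(-5 - 5) = -32 + 8*(-10) = -32 - 80 = -112)
E = 2209 (E = (65 - 112)**2 = (-47)**2 = 2209)
E + (-537)**2 = 2209 + (-537)**2 = 2209 + 288369 = 290578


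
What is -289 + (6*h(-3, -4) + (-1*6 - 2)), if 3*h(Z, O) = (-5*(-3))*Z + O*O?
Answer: -355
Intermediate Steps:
h(Z, O) = 5*Z + O²/3 (h(Z, O) = ((-5*(-3))*Z + O*O)/3 = (15*Z + O²)/3 = (O² + 15*Z)/3 = 5*Z + O²/3)
-289 + (6*h(-3, -4) + (-1*6 - 2)) = -289 + (6*(5*(-3) + (⅓)*(-4)²) + (-1*6 - 2)) = -289 + (6*(-15 + (⅓)*16) + (-6 - 2)) = -289 + (6*(-15 + 16/3) - 8) = -289 + (6*(-29/3) - 8) = -289 + (-58 - 8) = -289 - 66 = -355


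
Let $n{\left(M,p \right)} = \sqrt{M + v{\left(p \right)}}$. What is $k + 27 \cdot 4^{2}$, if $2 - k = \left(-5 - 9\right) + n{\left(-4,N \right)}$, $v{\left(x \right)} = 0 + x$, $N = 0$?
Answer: $448 - 2 i \approx 448.0 - 2.0 i$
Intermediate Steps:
$v{\left(x \right)} = x$
$n{\left(M,p \right)} = \sqrt{M + p}$
$k = 16 - 2 i$ ($k = 2 - \left(\left(-5 - 9\right) + \sqrt{-4 + 0}\right) = 2 - \left(-14 + \sqrt{-4}\right) = 2 - \left(-14 + 2 i\right) = 2 + \left(14 - 2 i\right) = 16 - 2 i \approx 16.0 - 2.0 i$)
$k + 27 \cdot 4^{2} = \left(16 - 2 i\right) + 27 \cdot 4^{2} = \left(16 - 2 i\right) + 27 \cdot 16 = \left(16 - 2 i\right) + 432 = 448 - 2 i$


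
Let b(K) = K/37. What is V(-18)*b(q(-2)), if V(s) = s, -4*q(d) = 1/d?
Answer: -9/148 ≈ -0.060811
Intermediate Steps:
q(d) = -1/(4*d)
b(K) = K/37 (b(K) = K*(1/37) = K/37)
V(-18)*b(q(-2)) = -18*(-1/4/(-2))/37 = -18*(-1/4*(-1/2))/37 = -18/(37*8) = -18*1/296 = -9/148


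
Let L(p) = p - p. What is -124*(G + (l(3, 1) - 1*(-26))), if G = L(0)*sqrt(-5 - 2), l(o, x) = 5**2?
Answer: -6324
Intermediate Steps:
l(o, x) = 25
L(p) = 0
G = 0 (G = 0*sqrt(-5 - 2) = 0*sqrt(-7) = 0*(I*sqrt(7)) = 0)
-124*(G + (l(3, 1) - 1*(-26))) = -124*(0 + (25 - 1*(-26))) = -124*(0 + (25 + 26)) = -124*(0 + 51) = -124*51 = -6324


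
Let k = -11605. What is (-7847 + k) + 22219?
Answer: 2767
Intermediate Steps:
(-7847 + k) + 22219 = (-7847 - 11605) + 22219 = -19452 + 22219 = 2767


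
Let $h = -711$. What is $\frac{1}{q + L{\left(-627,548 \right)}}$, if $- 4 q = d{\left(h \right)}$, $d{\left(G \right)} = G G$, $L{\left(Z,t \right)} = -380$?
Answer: $- \frac{4}{507041} \approx -7.8889 \cdot 10^{-6}$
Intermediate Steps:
$d{\left(G \right)} = G^{2}$
$q = - \frac{505521}{4}$ ($q = - \frac{\left(-711\right)^{2}}{4} = \left(- \frac{1}{4}\right) 505521 = - \frac{505521}{4} \approx -1.2638 \cdot 10^{5}$)
$\frac{1}{q + L{\left(-627,548 \right)}} = \frac{1}{- \frac{505521}{4} - 380} = \frac{1}{- \frac{507041}{4}} = - \frac{4}{507041}$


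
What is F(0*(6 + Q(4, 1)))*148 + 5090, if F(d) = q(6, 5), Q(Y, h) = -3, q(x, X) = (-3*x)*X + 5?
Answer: -7490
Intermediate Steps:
q(x, X) = 5 - 3*X*x (q(x, X) = -3*X*x + 5 = 5 - 3*X*x)
F(d) = -85 (F(d) = 5 - 3*5*6 = 5 - 90 = -85)
F(0*(6 + Q(4, 1)))*148 + 5090 = -85*148 + 5090 = -12580 + 5090 = -7490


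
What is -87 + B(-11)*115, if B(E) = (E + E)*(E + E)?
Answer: 55573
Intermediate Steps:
B(E) = 4*E² (B(E) = (2*E)*(2*E) = 4*E²)
-87 + B(-11)*115 = -87 + (4*(-11)²)*115 = -87 + (4*121)*115 = -87 + 484*115 = -87 + 55660 = 55573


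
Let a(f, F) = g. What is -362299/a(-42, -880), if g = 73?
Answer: -4963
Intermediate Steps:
a(f, F) = 73
-362299/a(-42, -880) = -362299/73 = -362299*1/73 = -4963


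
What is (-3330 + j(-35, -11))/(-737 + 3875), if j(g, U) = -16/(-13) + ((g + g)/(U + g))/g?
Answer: -995315/938262 ≈ -1.0608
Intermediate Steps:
j(g, U) = 16/13 + 2/(U + g) (j(g, U) = -16*(-1/13) + ((2*g)/(U + g))/g = 16/13 + (2*g/(U + g))/g = 16/13 + 2/(U + g))
(-3330 + j(-35, -11))/(-737 + 3875) = (-3330 + 2*(13 + 8*(-11) + 8*(-35))/(13*(-11 - 35)))/(-737 + 3875) = (-3330 + (2/13)*(13 - 88 - 280)/(-46))/3138 = (-3330 + (2/13)*(-1/46)*(-355))*(1/3138) = (-3330 + 355/299)*(1/3138) = -995315/299*1/3138 = -995315/938262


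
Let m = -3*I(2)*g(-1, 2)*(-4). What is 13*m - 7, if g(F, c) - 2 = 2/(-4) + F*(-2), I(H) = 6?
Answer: 3269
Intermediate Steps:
g(F, c) = 3/2 - 2*F (g(F, c) = 2 + (2/(-4) + F*(-2)) = 2 + (2*(-¼) - 2*F) = 2 + (-½ - 2*F) = 3/2 - 2*F)
m = 252 (m = -18*(3/2 - 2*(-1))*(-4) = -18*(3/2 + 2)*(-4) = -18*7/2*(-4) = -3*21*(-4) = -63*(-4) = 252)
13*m - 7 = 13*252 - 7 = 3276 - 7 = 3269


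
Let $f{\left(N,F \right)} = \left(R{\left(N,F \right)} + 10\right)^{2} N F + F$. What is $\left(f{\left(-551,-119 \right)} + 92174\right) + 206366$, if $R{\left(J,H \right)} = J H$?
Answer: $281986385345550$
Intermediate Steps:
$R{\left(J,H \right)} = H J$
$f{\left(N,F \right)} = F + F N \left(10 + F N\right)^{2}$ ($f{\left(N,F \right)} = \left(F N + 10\right)^{2} N F + F = \left(10 + F N\right)^{2} N F + F = N \left(10 + F N\right)^{2} F + F = F N \left(10 + F N\right)^{2} + F = F + F N \left(10 + F N\right)^{2}$)
$\left(f{\left(-551,-119 \right)} + 92174\right) + 206366 = \left(- 119 \left(1 - 551 \left(10 - -65569\right)^{2}\right) + 92174\right) + 206366 = \left(- 119 \left(1 - 551 \left(10 + 65569\right)^{2}\right) + 92174\right) + 206366 = \left(- 119 \left(1 - 551 \cdot 65579^{2}\right) + 92174\right) + 206366 = \left(- 119 \left(1 - 2369633487791\right) + 92174\right) + 206366 = \left(\left(-119\right) \left(-2369633487790\right) + 92174\right) + 206366 = \left(281986385047010 + 92174\right) + 206366 = 281986385139184 + 206366 = 281986385345550$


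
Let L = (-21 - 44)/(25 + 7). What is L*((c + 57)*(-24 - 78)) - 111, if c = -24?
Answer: 107619/16 ≈ 6726.2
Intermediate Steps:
L = -65/32 ≈ -2.0313
L*((c + 57)*(-24 - 78)) - 111 = -65*(-24 + 57)*(-24 - 78)/32 - 111 = -2145*(-102)/32 - 111 = -65/32*(-3366) - 111 = 109395/16 - 111 = 107619/16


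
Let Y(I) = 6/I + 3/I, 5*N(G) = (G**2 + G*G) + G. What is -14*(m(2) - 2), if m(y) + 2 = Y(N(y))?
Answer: -7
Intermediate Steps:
N(G) = G/5 + 2*G**2/5 (N(G) = ((G**2 + G*G) + G)/5 = ((G**2 + G**2) + G)/5 = (2*G**2 + G)/5 = (G + 2*G**2)/5 = G/5 + 2*G**2/5)
Y(I) = 9/I
m(y) = -2 + 45/(y*(1 + 2*y)) (m(y) = -2 + 9/((y*(1 + 2*y)/5)) = -2 + 9*(5/(y*(1 + 2*y))) = -2 + 45/(y*(1 + 2*y)))
-14*(m(2) - 2) = -14*((45 - 2*2*(1 + 2*2))/(2*(1 + 2*2)) - 2) = -14*((45 - 2*2*(1 + 4))/(2*(1 + 4)) - 2) = -14*((1/2)*(45 - 2*2*5)/5 - 2) = -14*((1/2)*(1/5)*(45 - 20) - 2) = -14*((1/2)*(1/5)*25 - 2) = -14*(5/2 - 2) = -14*1/2 = -7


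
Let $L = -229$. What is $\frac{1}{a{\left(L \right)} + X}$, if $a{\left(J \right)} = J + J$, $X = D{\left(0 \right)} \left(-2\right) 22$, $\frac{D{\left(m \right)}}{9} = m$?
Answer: $- \frac{1}{458} \approx -0.0021834$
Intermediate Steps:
$D{\left(m \right)} = 9 m$
$X = 0$ ($X = 9 \cdot 0 \left(-2\right) 22 = 0 \left(-2\right) 22 = 0 \cdot 22 = 0$)
$a{\left(J \right)} = 2 J$
$\frac{1}{a{\left(L \right)} + X} = \frac{1}{2 \left(-229\right) + 0} = \frac{1}{-458 + 0} = \frac{1}{-458} = - \frac{1}{458}$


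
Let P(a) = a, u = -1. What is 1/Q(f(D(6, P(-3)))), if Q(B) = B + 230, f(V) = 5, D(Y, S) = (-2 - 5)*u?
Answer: 1/235 ≈ 0.0042553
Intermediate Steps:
D(Y, S) = 7 (D(Y, S) = (-2 - 5)*(-1) = -7*(-1) = 7)
Q(B) = 230 + B
1/Q(f(D(6, P(-3)))) = 1/(230 + 5) = 1/235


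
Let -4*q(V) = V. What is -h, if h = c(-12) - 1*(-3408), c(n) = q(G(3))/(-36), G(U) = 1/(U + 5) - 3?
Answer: -3925993/1152 ≈ -3408.0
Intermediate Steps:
G(U) = -3 + 1/(5 + U) (G(U) = 1/(5 + U) - 3 = -3 + 1/(5 + U))
q(V) = -V/4
c(n) = -23/1152 (c(n) = -(-14 - 3*3)/(4*(5 + 3))/(-36) = -(-14 - 9)/(4*8)*(-1/36) = -(-23)/32*(-1/36) = -¼*(-23/8)*(-1/36) = (23/32)*(-1/36) = -23/1152)
h = 3925993/1152 (h = -23/1152 - 1*(-3408) = -23/1152 + 3408 = 3925993/1152 ≈ 3408.0)
-h = -1*3925993/1152 = -3925993/1152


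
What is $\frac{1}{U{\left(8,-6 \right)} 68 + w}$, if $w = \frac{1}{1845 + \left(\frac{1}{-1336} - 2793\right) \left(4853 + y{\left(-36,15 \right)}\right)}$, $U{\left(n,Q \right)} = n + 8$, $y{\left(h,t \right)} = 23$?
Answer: $\frac{4548020101}{4948245869554} \approx 0.00091912$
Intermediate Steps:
$U{\left(n,Q \right)} = 8 + n$
$w = - \frac{334}{4548020101}$ ($w = \frac{1}{1845 + \left(\frac{1}{-1336} - 2793\right) \left(4853 + 23\right)} = \frac{1}{1845 + \left(- \frac{1}{1336} - 2793\right) 4876} = \frac{1}{1845 - \frac{4548636331}{334}} = \frac{1}{- \frac{4548020101}{334}} = - \frac{334}{4548020101} \approx -7.3439 \cdot 10^{-8}$)
$\frac{1}{U{\left(8,-6 \right)} 68 + w} = \frac{1}{\left(8 + 8\right) 68 - \frac{334}{4548020101}} = \frac{1}{16 \cdot 68 - \frac{334}{4548020101}} = \frac{1}{1088 - \frac{334}{4548020101}} = \frac{1}{\frac{4948245869554}{4548020101}} = \frac{4548020101}{4948245869554}$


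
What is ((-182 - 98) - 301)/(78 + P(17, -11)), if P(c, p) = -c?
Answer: -581/61 ≈ -9.5246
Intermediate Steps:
((-182 - 98) - 301)/(78 + P(17, -11)) = ((-182 - 98) - 301)/(78 - 1*17) = (-280 - 301)/(78 - 17) = -581/61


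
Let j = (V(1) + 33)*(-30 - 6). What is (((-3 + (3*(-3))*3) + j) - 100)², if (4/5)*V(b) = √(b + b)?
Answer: 1741174 + 118620*√2 ≈ 1.9089e+6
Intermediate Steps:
V(b) = 5*√2*√b/4 (V(b) = 5*√(b + b)/4 = 5*√(2*b)/4 = 5*(√2*√b)/4 = 5*√2*√b/4)
j = -1188 - 45*√2 (j = (5*√2*√1/4 + 33)*(-30 - 6) = ((5/4)*√2*1 + 33)*(-36) = (5*√2/4 + 33)*(-36) = (33 + 5*√2/4)*(-36) = -1188 - 45*√2 ≈ -1251.6)
(((-3 + (3*(-3))*3) + j) - 100)² = (((-3 + (3*(-3))*3) + (-1188 - 45*√2)) - 100)² = (((-3 - 9*3) + (-1188 - 45*√2)) - 100)² = (((-3 - 27) + (-1188 - 45*√2)) - 100)² = ((-30 + (-1188 - 45*√2)) - 100)² = ((-1218 - 45*√2) - 100)² = (-1318 - 45*√2)²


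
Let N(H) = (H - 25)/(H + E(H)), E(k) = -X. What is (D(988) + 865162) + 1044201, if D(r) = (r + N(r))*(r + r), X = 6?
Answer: 1897022085/491 ≈ 3.8636e+6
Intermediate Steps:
E(k) = -6 (E(k) = -1*6 = -6)
N(H) = (-25 + H)/(-6 + H) (N(H) = (H - 25)/(H - 6) = (-25 + H)/(-6 + H))
D(r) = 2*r*(r + (-25 + r)/(-6 + r)) (D(r) = (r + (-25 + r)/(-6 + r))*(r + r) = (r + (-25 + r)/(-6 + r))*(2*r) = 2*r*(r + (-25 + r)/(-6 + r)))
(D(988) + 865162) + 1044201 = (2*988*(-25 + 988 + 988*(-6 + 988))/(-6 + 988) + 865162) + 1044201 = (2*988*(-25 + 988 + 988*982)/982 + 865162) + 1044201 = (2*988*(1/982)*(-25 + 988 + 970216) + 865162) + 1044201 = (2*988*(1/982)*971179 + 865162) + 1044201 = (959524852/491 + 865162) + 1044201 = 1384319394/491 + 1044201 = 1897022085/491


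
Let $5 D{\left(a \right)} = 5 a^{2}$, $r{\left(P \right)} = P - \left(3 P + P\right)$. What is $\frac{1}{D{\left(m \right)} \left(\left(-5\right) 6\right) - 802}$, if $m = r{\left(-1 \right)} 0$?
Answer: $- \frac{1}{802} \approx -0.0012469$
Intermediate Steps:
$r{\left(P \right)} = - 3 P$ ($r{\left(P \right)} = P - 4 P = - 3 P$)
$m = 0$ ($m = \left(-3\right) \left(-1\right) 0 = 3 \cdot 0 = 0$)
$D{\left(a \right)} = a^{2}$ ($D{\left(a \right)} = \frac{5 a^{2}}{5} = a^{2}$)
$\frac{1}{D{\left(m \right)} \left(\left(-5\right) 6\right) - 802} = \frac{1}{0^{2} \left(\left(-5\right) 6\right) - 802} = \frac{1}{0 \left(-30\right) - 802} = \frac{1}{0 - 802} = \frac{1}{-802} = - \frac{1}{802}$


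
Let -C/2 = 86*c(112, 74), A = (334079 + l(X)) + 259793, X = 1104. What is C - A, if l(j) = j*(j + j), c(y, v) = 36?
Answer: -3037696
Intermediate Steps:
l(j) = 2*j**2 (l(j) = j*(2*j) = 2*j**2)
A = 3031504 (A = (334079 + 2*1104**2) + 259793 = (334079 + 2*1218816) + 259793 = (334079 + 2437632) + 259793 = 2771711 + 259793 = 3031504)
C = -6192 (C = -172*36 = -2*3096 = -6192)
C - A = -6192 - 1*3031504 = -6192 - 3031504 = -3037696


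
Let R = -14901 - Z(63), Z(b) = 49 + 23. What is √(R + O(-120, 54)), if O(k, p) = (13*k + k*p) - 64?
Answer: I*√23077 ≈ 151.91*I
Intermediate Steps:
Z(b) = 72
R = -14973 (R = -14901 - 1*72 = -14901 - 72 = -14973)
O(k, p) = -64 + 13*k + k*p
√(R + O(-120, 54)) = √(-14973 + (-64 + 13*(-120) - 120*54)) = √(-14973 + (-64 - 1560 - 6480)) = √(-14973 - 8104) = √(-23077) = I*√23077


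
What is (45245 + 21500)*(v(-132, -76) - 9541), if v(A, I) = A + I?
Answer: -650697005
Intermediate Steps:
(45245 + 21500)*(v(-132, -76) - 9541) = (45245 + 21500)*((-132 - 76) - 9541) = 66745*(-208 - 9541) = 66745*(-9749) = -650697005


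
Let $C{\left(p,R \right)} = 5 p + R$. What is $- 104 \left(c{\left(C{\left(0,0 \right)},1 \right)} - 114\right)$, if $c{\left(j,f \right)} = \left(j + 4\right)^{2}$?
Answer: $10192$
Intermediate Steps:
$C{\left(p,R \right)} = R + 5 p$
$c{\left(j,f \right)} = \left(4 + j\right)^{2}$
$- 104 \left(c{\left(C{\left(0,0 \right)},1 \right)} - 114\right) = - 104 \left(\left(4 + \left(0 + 5 \cdot 0\right)\right)^{2} - 114\right) = - 104 \left(\left(4 + \left(0 + 0\right)\right)^{2} - 114\right) = - 104 \left(\left(4 + 0\right)^{2} - 114\right) = - 104 \left(4^{2} - 114\right) = - 104 \left(16 - 114\right) = \left(-104\right) \left(-98\right) = 10192$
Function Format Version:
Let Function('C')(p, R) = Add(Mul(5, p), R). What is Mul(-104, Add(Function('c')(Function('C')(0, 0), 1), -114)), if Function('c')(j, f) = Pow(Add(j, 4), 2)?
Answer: 10192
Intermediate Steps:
Function('C')(p, R) = Add(R, Mul(5, p))
Function('c')(j, f) = Pow(Add(4, j), 2)
Mul(-104, Add(Function('c')(Function('C')(0, 0), 1), -114)) = Mul(-104, Add(Pow(Add(4, Add(0, Mul(5, 0))), 2), -114)) = Mul(-104, Add(Pow(Add(4, Add(0, 0)), 2), -114)) = Mul(-104, Add(Pow(Add(4, 0), 2), -114)) = Mul(-104, Add(Pow(4, 2), -114)) = Mul(-104, Add(16, -114)) = Mul(-104, -98) = 10192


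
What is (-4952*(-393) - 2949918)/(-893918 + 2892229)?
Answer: -1003782/1998311 ≈ -0.50232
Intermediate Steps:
(-4952*(-393) - 2949918)/(-893918 + 2892229) = (1946136 - 2949918)/1998311 = -1003782*1/1998311 = -1003782/1998311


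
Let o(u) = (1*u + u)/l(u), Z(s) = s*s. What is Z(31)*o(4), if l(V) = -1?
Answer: -7688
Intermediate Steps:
Z(s) = s²
o(u) = -2*u (o(u) = (1*u + u)/(-1) = (u + u)*(-1) = (2*u)*(-1) = -2*u)
Z(31)*o(4) = 31²*(-2*4) = 961*(-8) = -7688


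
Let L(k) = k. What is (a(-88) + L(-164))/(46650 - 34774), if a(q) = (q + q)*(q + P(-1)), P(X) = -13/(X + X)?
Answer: 3545/2969 ≈ 1.1940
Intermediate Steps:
P(X) = -13/(2*X) (P(X) = -13*1/(2*X) = -13/(2*X))
a(q) = 2*q*(13/2 + q) (a(q) = (q + q)*(q - 13/2/(-1)) = (2*q)*(q - 13/2*(-1)) = (2*q)*(q + 13/2) = (2*q)*(13/2 + q) = 2*q*(13/2 + q))
(a(-88) + L(-164))/(46650 - 34774) = (-88*(13 + 2*(-88)) - 164)/(46650 - 34774) = (-88*(13 - 176) - 164)/11876 = (-88*(-163) - 164)*(1/11876) = (14344 - 164)*(1/11876) = 14180*(1/11876) = 3545/2969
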